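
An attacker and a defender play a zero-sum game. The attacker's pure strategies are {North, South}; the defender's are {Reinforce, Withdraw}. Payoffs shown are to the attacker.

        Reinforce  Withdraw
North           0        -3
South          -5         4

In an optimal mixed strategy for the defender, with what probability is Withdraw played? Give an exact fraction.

5/12

Row minima: North → -3, South → -5; maximin = -3.
Column maxima: Reinforce → 0, Withdraw → 4; minimax = 0.
-3 ≠ 0, so there is no saddle point; optimal play is mixed.
Let the attacker play North with probability p. Expected payoff against Reinforce: 0p + (-5)(1−p) = 5p − 5; against Withdraw: (-3)p + 4(1−p) = −7p + 4.
Setting these equal: 5p − 5 = −7p + 4 ⇒ 12p = 9 ⇒ p = 3/4, and the value is (5)·(3/4) − 5 = -5/4.
For the defender: with q = P(Reinforce), equating North's and South's payoffs gives 3q − 3 = −9q + 4 ⇒ q = 7/12.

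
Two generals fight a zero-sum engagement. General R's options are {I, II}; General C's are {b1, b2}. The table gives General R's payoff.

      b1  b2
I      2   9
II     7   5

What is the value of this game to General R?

Row minima: I → 2, II → 5; maximin = 5.
Column maxima: b1 → 7, b2 → 9; minimax = 7.
5 ≠ 7, so there is no saddle point; optimal play is mixed.
Let General R play I with probability p. Expected payoff against b1: 2p + 7(1−p) = −5p + 7; against b2: 9p + 5(1−p) = 4p + 5.
Setting these equal: −5p + 7 = 4p + 5 ⇒ −9p = -2 ⇒ p = 2/9, and the value is (-5)·(2/9) + 7 = 53/9.
For General C: with q = P(b1), equating I's and II's payoffs gives −7q + 9 = 2q + 5 ⇒ q = 4/9.

53/9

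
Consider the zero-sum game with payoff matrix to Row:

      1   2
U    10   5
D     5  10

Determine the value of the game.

15/2

Row minima: U → 5, D → 5; maximin = 5.
Column maxima: 1 → 10, 2 → 10; minimax = 10.
5 ≠ 10, so there is no saddle point; optimal play is mixed.
Let Row play U with probability p. Expected payoff against 1: 10p + 5(1−p) = 5p + 5; against 2: 5p + 10(1−p) = −5p + 10.
Setting these equal: 5p + 5 = −5p + 10 ⇒ 10p = 5 ⇒ p = 1/2, and the value is (5)·(1/2) + 5 = 15/2.
For Column: with q = P(1), equating U's and D's payoffs gives 5q + 5 = −5q + 10 ⇒ q = 1/2.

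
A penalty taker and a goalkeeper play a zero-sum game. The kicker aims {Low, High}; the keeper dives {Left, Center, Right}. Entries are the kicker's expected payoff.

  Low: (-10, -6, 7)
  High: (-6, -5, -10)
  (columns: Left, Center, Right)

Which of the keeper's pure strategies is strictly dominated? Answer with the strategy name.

Center

Left holds the kicker's payoff strictly below Center in every row: -10 < -6, -6 < -5.
So Center is strictly dominated for the keeper.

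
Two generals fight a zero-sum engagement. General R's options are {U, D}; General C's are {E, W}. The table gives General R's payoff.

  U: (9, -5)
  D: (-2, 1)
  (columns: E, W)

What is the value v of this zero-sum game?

Row minima: U → -5, D → -2; maximin = -2.
Column maxima: E → 9, W → 1; minimax = 1.
-2 ≠ 1, so there is no saddle point; optimal play is mixed.
Let General R play U with probability p. Expected payoff against E: 9p + (-2)(1−p) = 11p − 2; against W: (-5)p + 1(1−p) = −6p + 1.
Setting these equal: 11p − 2 = −6p + 1 ⇒ 17p = 3 ⇒ p = 3/17, and the value is (11)·(3/17) − 2 = -1/17.
For General C: with q = P(E), equating U's and D's payoffs gives 14q − 5 = −3q + 1 ⇒ q = 6/17.

-1/17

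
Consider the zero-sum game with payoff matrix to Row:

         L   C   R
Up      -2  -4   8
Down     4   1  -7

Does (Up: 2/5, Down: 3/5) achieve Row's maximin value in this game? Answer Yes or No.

Against L this mix gives (2/5)·(-2) + (3/5)·4 = 8/5.
Against C this mix gives (2/5)·(-4) + (3/5)·1 = -1.
Against R this mix gives (2/5)·8 + (3/5)·(-7) = -1.
All of Column's active replies (C, R) yield -1, and no column does worse for Row. The mix makes Column indifferent and guarantees -1, so it is optimal.

Yes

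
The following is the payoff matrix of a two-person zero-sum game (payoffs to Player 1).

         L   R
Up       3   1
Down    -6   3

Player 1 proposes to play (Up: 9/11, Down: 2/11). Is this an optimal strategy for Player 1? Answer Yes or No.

Yes

Against L this mix gives (9/11)·3 + (2/11)·(-6) = 15/11.
Against R this mix gives (9/11)·1 + (2/11)·3 = 15/11.
All of Player 2's active replies (L, R) yield 15/11, and no column does worse for Player 1. The mix makes Player 2 indifferent and guarantees 15/11, so it is optimal.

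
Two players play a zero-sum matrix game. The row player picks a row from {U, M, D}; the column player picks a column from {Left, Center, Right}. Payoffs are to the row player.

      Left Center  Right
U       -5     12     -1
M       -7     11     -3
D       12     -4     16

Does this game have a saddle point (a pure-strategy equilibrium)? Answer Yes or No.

No

Row minima: U → -5, M → -7, D → -4; maximin = -4.
Column maxima: Left → 12, Center → 12, Right → 16; minimax = 12.
-4 ≠ 12, so no pure-strategy equilibrium exists.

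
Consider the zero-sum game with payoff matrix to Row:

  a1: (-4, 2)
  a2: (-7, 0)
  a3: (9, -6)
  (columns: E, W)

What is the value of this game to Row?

-2/7

Row minima: a1 → -4, a2 → -7, a3 → -6; maximin = -4.
Column maxima: E → 9, W → 2; minimax = 2.
-4 ≠ 2, so there is no saddle point; optimal play is mixed.
a2 is strictly dominated by a1, so Row never plays it.
On the remaining 2×2 (a1, a3 vs E, W):
Let Row play a1 with probability p. Expected payoff against E: (-4)p + 9(1−p) = −13p + 9; against W: 2p + (-6)(1−p) = 8p − 6.
Setting these equal: −13p + 9 = 8p − 6 ⇒ −21p = -15 ⇒ p = 5/7, and the value is (-13)·(5/7) + 9 = -2/7.
For Column: with q = P(E), equating a1's and a3's payoffs gives −6q + 2 = 15q − 6 ⇒ q = 8/21.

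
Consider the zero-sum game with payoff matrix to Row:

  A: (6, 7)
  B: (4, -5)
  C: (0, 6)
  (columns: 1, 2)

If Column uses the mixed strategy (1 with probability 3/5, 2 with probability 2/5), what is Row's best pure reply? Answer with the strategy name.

Expected payoff of A: (3/5)·6 + (2/5)·7 = 32/5.
Expected payoff of B: (3/5)·4 + (2/5)·(-5) = 2/5.
Expected payoff of C: (3/5)·0 + (2/5)·6 = 12/5.
The largest is 32/5, so Row's best response is A.

A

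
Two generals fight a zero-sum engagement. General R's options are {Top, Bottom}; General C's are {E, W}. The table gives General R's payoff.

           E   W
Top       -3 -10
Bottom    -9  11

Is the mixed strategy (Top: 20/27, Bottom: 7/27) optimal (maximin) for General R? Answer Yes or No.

Against E this mix gives (20/27)·(-3) + (7/27)·(-9) = -41/9.
Against W this mix gives (20/27)·(-10) + (7/27)·11 = -41/9.
All of General C's active replies (E, W) yield -41/9, and no column does worse for General R. The mix makes General C indifferent and guarantees -41/9, so it is optimal.

Yes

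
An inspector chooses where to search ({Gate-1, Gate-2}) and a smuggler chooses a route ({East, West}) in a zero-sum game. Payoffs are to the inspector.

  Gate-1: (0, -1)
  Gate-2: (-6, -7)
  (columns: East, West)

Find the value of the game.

Row minima: Gate-1 → -1, Gate-2 → -7; maximin = -1.
Column maxima: East → 0, West → -1; minimax = -1.
Since maximin = minimax = -1, there is a saddle point and the value is -1.

-1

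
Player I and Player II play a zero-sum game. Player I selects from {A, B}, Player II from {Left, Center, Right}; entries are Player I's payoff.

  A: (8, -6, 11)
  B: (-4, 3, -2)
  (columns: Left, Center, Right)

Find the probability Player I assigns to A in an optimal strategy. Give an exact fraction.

1/3

Row minima: A → -6, B → -4; maximin = -4.
Column maxima: Left → 8, Center → 3, Right → 11; minimax = 3.
-4 ≠ 3, so there is no saddle point; optimal play is mixed.
Right is strictly dominated by Left (it gives Player I strictly more in every row), so Player II never plays it.
On the remaining 2×2 (A, B vs Left, Center):
Let Player I play A with probability p. Expected payoff against Left: 8p + (-4)(1−p) = 12p − 4; against Center: (-6)p + 3(1−p) = −9p + 3.
Setting these equal: 12p − 4 = −9p + 3 ⇒ 21p = 7 ⇒ p = 1/3, and the value is (12)·(1/3) − 4 = 0.
For Player II: with q = P(Left), equating A's and B's payoffs gives 14q − 6 = −7q + 3 ⇒ q = 3/7.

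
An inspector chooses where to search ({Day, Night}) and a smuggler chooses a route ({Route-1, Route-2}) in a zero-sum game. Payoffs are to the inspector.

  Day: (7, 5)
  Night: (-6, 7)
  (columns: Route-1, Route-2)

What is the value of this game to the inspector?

79/15

Row minima: Day → 5, Night → -6; maximin = 5.
Column maxima: Route-1 → 7, Route-2 → 7; minimax = 7.
5 ≠ 7, so there is no saddle point; optimal play is mixed.
Let the inspector play Day with probability p. Expected payoff against Route-1: 7p + (-6)(1−p) = 13p − 6; against Route-2: 5p + 7(1−p) = −2p + 7.
Setting these equal: 13p − 6 = −2p + 7 ⇒ 15p = 13 ⇒ p = 13/15, and the value is (13)·(13/15) − 6 = 79/15.
For the smuggler: with q = P(Route-1), equating Day's and Night's payoffs gives 2q + 5 = −13q + 7 ⇒ q = 2/15.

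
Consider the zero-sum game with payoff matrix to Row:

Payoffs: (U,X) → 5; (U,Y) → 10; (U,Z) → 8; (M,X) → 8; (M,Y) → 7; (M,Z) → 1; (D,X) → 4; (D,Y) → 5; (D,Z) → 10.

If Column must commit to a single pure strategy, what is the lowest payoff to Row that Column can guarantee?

Column maxima: X → 8, Y → 10, Z → 10.
The smallest of these is 8.

8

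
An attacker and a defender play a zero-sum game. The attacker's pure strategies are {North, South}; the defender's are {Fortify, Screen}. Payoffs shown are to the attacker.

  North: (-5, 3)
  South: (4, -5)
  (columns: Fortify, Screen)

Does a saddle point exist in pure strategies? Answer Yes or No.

Row minima: North → -5, South → -5; maximin = -5.
Column maxima: Fortify → 4, Screen → 3; minimax = 3.
-5 ≠ 3, so no pure-strategy equilibrium exists.

No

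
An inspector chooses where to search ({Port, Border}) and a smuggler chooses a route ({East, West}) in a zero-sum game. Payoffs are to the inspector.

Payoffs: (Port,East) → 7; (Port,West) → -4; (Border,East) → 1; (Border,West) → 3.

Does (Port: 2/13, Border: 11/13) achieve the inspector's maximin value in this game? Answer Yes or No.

Against East this mix gives (2/13)·7 + (11/13)·1 = 25/13.
Against West this mix gives (2/13)·(-4) + (11/13)·3 = 25/13.
All of the smuggler's active replies (East, West) yield 25/13, and no column does worse for the inspector. The mix makes the smuggler indifferent and guarantees 25/13, so it is optimal.

Yes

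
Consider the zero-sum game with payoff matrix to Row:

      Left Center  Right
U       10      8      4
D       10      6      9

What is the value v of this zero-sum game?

Row minima: U → 4, D → 6; maximin = 6.
Column maxima: Left → 10, Center → 8, Right → 9; minimax = 8.
6 ≠ 8, so there is no saddle point; optimal play is mixed.
Left is strictly dominated by Center (it gives Row strictly more in every row), so Column never plays it.
On the remaining 2×2 (U, D vs Center, Right):
Let Row play U with probability p. Expected payoff against Center: 8p + 6(1−p) = 2p + 6; against Right: 4p + 9(1−p) = −5p + 9.
Setting these equal: 2p + 6 = −5p + 9 ⇒ 7p = 3 ⇒ p = 3/7, and the value is (2)·(3/7) + 6 = 48/7.
For Column: with q = P(Center), equating U's and D's payoffs gives 4q + 4 = −3q + 9 ⇒ q = 5/7.

48/7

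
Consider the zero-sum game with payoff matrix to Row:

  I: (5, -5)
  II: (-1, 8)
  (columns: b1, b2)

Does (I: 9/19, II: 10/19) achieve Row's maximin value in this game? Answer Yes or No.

Yes

Against b1 this mix gives (9/19)·5 + (10/19)·(-1) = 35/19.
Against b2 this mix gives (9/19)·(-5) + (10/19)·8 = 35/19.
All of Column's active replies (b1, b2) yield 35/19, and no column does worse for Row. The mix makes Column indifferent and guarantees 35/19, so it is optimal.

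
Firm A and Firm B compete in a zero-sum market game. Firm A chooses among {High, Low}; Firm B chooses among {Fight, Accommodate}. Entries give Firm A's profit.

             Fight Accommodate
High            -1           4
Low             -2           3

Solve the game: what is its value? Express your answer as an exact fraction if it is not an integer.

-1

Row minima: High → -1, Low → -2; maximin = -1.
Column maxima: Fight → -1, Accommodate → 4; minimax = -1.
Since maximin = minimax = -1, there is a saddle point and the value is -1.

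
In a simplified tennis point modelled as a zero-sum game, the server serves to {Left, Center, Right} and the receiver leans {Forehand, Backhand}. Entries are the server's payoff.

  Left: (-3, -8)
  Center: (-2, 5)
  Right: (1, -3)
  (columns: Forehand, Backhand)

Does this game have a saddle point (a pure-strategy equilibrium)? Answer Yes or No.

No

Row minima: Left → -8, Center → -2, Right → -3; maximin = -2.
Column maxima: Forehand → 1, Backhand → 5; minimax = 1.
-2 ≠ 1, so no pure-strategy equilibrium exists.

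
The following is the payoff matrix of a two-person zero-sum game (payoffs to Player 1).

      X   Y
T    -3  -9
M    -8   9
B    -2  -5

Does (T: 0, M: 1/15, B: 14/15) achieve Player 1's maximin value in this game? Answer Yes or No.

No

Against X this mix gives (1/15)·(-8) + (14/15)·(-2) = -12/5.
Against Y this mix gives (1/15)·9 + (14/15)·(-5) = -61/15.
Player 2 will play Y, holding Player 1 to -61/15. Shifting weight toward the row that does better against Y would raise this floor (the equalizing mix achieves -29/10 against both Y and X), so the proposed strategy is not optimal.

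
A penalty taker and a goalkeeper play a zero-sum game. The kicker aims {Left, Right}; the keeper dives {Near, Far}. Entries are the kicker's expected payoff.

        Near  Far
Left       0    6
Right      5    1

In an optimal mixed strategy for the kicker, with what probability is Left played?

2/5

Row minima: Left → 0, Right → 1; maximin = 1.
Column maxima: Near → 5, Far → 6; minimax = 5.
1 ≠ 5, so there is no saddle point; optimal play is mixed.
Let the kicker play Left with probability p. Expected payoff against Near: 0p + 5(1−p) = −5p + 5; against Far: 6p + 1(1−p) = 5p + 1.
Setting these equal: −5p + 5 = 5p + 1 ⇒ −10p = -4 ⇒ p = 2/5, and the value is (-5)·(2/5) + 5 = 3.
For the keeper: with q = P(Near), equating Left's and Right's payoffs gives −6q + 6 = 4q + 1 ⇒ q = 1/2.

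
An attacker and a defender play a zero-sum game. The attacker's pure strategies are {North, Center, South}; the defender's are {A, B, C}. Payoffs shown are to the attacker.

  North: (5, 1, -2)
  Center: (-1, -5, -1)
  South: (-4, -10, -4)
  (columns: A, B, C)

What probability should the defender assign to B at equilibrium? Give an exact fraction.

Row minima: North → -2, Center → -5, South → -10; maximin = -2.
Column maxima: A → 5, B → 1, C → -1; minimax = -1.
-2 ≠ -1, so there is no saddle point; optimal play is mixed.
South is strictly dominated by North, so the attacker never plays it.
A is strictly dominated by B (it gives the attacker strictly more in every row), so the defender never plays it.
On the remaining 2×2 (North, Center vs B, C):
Let the attacker play North with probability p. Expected payoff against B: 1p + (-5)(1−p) = 6p − 5; against C: (-2)p + (-1)(1−p) = −p − 1.
Setting these equal: 6p − 5 = −p − 1 ⇒ 7p = 4 ⇒ p = 4/7, and the value is (6)·(4/7) − 5 = -11/7.
For the defender: with q = P(B), equating North's and Center's payoffs gives 3q − 2 = −4q − 1 ⇒ q = 1/7.

1/7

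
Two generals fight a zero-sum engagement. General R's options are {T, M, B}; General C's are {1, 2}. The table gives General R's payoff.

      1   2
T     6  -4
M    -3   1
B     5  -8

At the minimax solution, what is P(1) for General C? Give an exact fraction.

Row minima: T → -4, M → -3, B → -8; maximin = -3.
Column maxima: 1 → 6, 2 → 1; minimax = 1.
-3 ≠ 1, so there is no saddle point; optimal play is mixed.
B is strictly dominated by T, so General R never plays it.
On the remaining 2×2 (T, M vs 1, 2):
Let General R play T with probability p. Expected payoff against 1: 6p + (-3)(1−p) = 9p − 3; against 2: (-4)p + 1(1−p) = −5p + 1.
Setting these equal: 9p − 3 = −5p + 1 ⇒ 14p = 4 ⇒ p = 2/7, and the value is (9)·(2/7) − 3 = -3/7.
For General C: with q = P(1), equating T's and M's payoffs gives 10q − 4 = −4q + 1 ⇒ q = 5/14.

5/14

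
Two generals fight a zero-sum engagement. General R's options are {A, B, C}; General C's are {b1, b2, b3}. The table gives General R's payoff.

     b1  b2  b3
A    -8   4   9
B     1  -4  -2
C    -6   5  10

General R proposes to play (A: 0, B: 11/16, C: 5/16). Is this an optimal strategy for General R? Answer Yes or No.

Yes

Against b1 this mix gives (11/16)·1 + (5/16)·(-6) = -19/16.
Against b2 this mix gives (11/16)·(-4) + (5/16)·5 = -19/16.
Against b3 this mix gives (11/16)·(-2) + (5/16)·10 = 7/4.
All of General C's active replies (b1, b2) yield -19/16, and no column does worse for General R. The mix makes General C indifferent and guarantees -19/16, so it is optimal.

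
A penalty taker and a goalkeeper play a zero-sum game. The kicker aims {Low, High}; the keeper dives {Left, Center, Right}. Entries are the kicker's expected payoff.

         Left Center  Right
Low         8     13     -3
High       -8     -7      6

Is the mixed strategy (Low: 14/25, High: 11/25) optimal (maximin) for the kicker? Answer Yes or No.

Yes

Against Left this mix gives (14/25)·8 + (11/25)·(-8) = 24/25.
Against Center this mix gives (14/25)·13 + (11/25)·(-7) = 21/5.
Against Right this mix gives (14/25)·(-3) + (11/25)·6 = 24/25.
All of the keeper's active replies (Left, Right) yield 24/25, and no column does worse for the kicker. The mix makes the keeper indifferent and guarantees 24/25, so it is optimal.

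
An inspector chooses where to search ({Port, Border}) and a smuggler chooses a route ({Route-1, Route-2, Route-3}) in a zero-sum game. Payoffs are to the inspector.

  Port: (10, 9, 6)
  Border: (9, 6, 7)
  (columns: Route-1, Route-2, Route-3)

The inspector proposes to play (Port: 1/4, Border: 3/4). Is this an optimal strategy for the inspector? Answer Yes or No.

Yes

Against Route-1 this mix gives (1/4)·10 + (3/4)·9 = 37/4.
Against Route-2 this mix gives (1/4)·9 + (3/4)·6 = 27/4.
Against Route-3 this mix gives (1/4)·6 + (3/4)·7 = 27/4.
All of the smuggler's active replies (Route-2, Route-3) yield 27/4, and no column does worse for the inspector. The mix makes the smuggler indifferent and guarantees 27/4, so it is optimal.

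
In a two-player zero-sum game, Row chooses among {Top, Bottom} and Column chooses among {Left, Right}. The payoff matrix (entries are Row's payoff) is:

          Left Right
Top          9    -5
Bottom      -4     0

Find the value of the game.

-10/9

Row minima: Top → -5, Bottom → -4; maximin = -4.
Column maxima: Left → 9, Right → 0; minimax = 0.
-4 ≠ 0, so there is no saddle point; optimal play is mixed.
Let Row play Top with probability p. Expected payoff against Left: 9p + (-4)(1−p) = 13p − 4; against Right: (-5)p + 0(1−p) = −5p.
Setting these equal: 13p − 4 = −5p ⇒ 18p = 4 ⇒ p = 2/9, and the value is (13)·(2/9) − 4 = -10/9.
For Column: with q = P(Left), equating Top's and Bottom's payoffs gives 14q − 5 = −4q ⇒ q = 5/18.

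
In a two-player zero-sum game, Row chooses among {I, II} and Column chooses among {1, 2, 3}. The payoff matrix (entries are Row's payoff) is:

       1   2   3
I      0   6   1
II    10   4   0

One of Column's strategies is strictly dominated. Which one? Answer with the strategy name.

3 holds Row's payoff strictly below 2 in every row: 1 < 6, 0 < 4.
So 2 is strictly dominated for Column.

2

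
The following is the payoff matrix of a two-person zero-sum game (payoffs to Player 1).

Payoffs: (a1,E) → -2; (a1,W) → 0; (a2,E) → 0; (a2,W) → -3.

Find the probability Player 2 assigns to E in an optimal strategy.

Row minima: a1 → -2, a2 → -3; maximin = -2.
Column maxima: E → 0, W → 0; minimax = 0.
-2 ≠ 0, so there is no saddle point; optimal play is mixed.
Let Player 1 play a1 with probability p. Expected payoff against E: (-2)p + 0(1−p) = −2p; against W: 0p + (-3)(1−p) = 3p − 3.
Setting these equal: −2p = 3p − 3 ⇒ −5p = -3 ⇒ p = 3/5, and the value is (-2)·(3/5) = -6/5.
For Player 2: with q = P(E), equating a1's and a2's payoffs gives −2q = 3q − 3 ⇒ q = 3/5.

3/5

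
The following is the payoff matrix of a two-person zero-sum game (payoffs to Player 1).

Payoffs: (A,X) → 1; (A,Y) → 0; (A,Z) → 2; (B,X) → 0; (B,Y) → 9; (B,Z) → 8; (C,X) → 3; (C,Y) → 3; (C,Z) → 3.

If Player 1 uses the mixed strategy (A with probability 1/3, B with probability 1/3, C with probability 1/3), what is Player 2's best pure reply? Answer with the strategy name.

If Player 2 plays X, Player 1's expected payoff is (1/3)·1 + (1/3)·0 + (1/3)·3 = 4/3.
If Player 2 plays Y, Player 1's expected payoff is (1/3)·0 + (1/3)·9 + (1/3)·3 = 4.
If Player 2 plays Z, Player 1's expected payoff is (1/3)·2 + (1/3)·8 + (1/3)·3 = 13/3.
Player 2 minimizes Player 1's payoff; the smallest is 4/3, so the best response is X.

X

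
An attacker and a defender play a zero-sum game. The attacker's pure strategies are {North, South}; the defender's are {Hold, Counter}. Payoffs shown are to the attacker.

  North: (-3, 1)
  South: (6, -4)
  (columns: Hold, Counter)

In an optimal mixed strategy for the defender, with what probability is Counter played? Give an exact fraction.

Row minima: North → -3, South → -4; maximin = -3.
Column maxima: Hold → 6, Counter → 1; minimax = 1.
-3 ≠ 1, so there is no saddle point; optimal play is mixed.
Let the attacker play North with probability p. Expected payoff against Hold: (-3)p + 6(1−p) = −9p + 6; against Counter: 1p + (-4)(1−p) = 5p − 4.
Setting these equal: −9p + 6 = 5p − 4 ⇒ −14p = -10 ⇒ p = 5/7, and the value is (-9)·(5/7) + 6 = -3/7.
For the defender: with q = P(Hold), equating North's and South's payoffs gives −4q + 1 = 10q − 4 ⇒ q = 5/14.

9/14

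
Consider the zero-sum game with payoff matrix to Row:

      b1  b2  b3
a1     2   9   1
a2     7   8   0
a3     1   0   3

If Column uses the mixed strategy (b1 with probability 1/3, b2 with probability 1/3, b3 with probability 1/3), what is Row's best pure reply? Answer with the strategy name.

Expected payoff of a1: (1/3)·2 + (1/3)·9 + (1/3)·1 = 4.
Expected payoff of a2: (1/3)·7 + (1/3)·8 + (1/3)·0 = 5.
Expected payoff of a3: (1/3)·1 + (1/3)·0 + (1/3)·3 = 4/3.
The largest is 5, so Row's best response is a2.

a2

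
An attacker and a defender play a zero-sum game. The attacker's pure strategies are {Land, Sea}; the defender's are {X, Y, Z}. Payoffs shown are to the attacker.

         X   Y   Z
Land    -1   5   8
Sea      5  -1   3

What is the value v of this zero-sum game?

Row minima: Land → -1, Sea → -1; maximin = -1.
Column maxima: X → 5, Y → 5, Z → 8; minimax = 5.
-1 ≠ 5, so there is no saddle point; optimal play is mixed.
Z is strictly dominated by Y (it gives the attacker strictly more in every row), so the defender never plays it.
On the remaining 2×2 (Land, Sea vs X, Y):
Let the attacker play Land with probability p. Expected payoff against X: (-1)p + 5(1−p) = −6p + 5; against Y: 5p + (-1)(1−p) = 6p − 1.
Setting these equal: −6p + 5 = 6p − 1 ⇒ −12p = -6 ⇒ p = 1/2, and the value is (-6)·(1/2) + 5 = 2.
For the defender: with q = P(X), equating Land's and Sea's payoffs gives −6q + 5 = 6q − 1 ⇒ q = 1/2.

2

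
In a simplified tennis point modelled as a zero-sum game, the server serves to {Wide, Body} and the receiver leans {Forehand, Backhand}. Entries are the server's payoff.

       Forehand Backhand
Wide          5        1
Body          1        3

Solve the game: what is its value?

Row minima: Wide → 1, Body → 1; maximin = 1.
Column maxima: Forehand → 5, Backhand → 3; minimax = 3.
1 ≠ 3, so there is no saddle point; optimal play is mixed.
Let the server play Wide with probability p. Expected payoff against Forehand: 5p + 1(1−p) = 4p + 1; against Backhand: 1p + 3(1−p) = −2p + 3.
Setting these equal: 4p + 1 = −2p + 3 ⇒ 6p = 2 ⇒ p = 1/3, and the value is (4)·(1/3) + 1 = 7/3.
For the receiver: with q = P(Forehand), equating Wide's and Body's payoffs gives 4q + 1 = −2q + 3 ⇒ q = 1/3.

7/3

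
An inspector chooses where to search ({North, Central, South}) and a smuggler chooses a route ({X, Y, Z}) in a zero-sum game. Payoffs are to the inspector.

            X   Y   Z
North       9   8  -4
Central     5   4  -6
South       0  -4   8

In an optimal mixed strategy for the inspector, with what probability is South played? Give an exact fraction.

Row minima: North → -4, Central → -6, South → -4; maximin = -4.
Column maxima: X → 9, Y → 8, Z → 8; minimax = 8.
-4 ≠ 8, so there is no saddle point; optimal play is mixed.
Central is strictly dominated by North, so the inspector never plays it.
X is strictly dominated by Y (it gives the inspector strictly more in every row), so the smuggler never plays it.
On the remaining 2×2 (North, South vs Y, Z):
Let the inspector play North with probability p. Expected payoff against Y: 8p + (-4)(1−p) = 12p − 4; against Z: (-4)p + 8(1−p) = −12p + 8.
Setting these equal: 12p − 4 = −12p + 8 ⇒ 24p = 12 ⇒ p = 1/2, and the value is (12)·(1/2) − 4 = 2.
For the smuggler: with q = P(Y), equating North's and South's payoffs gives 12q − 4 = −12q + 8 ⇒ q = 1/2.

1/2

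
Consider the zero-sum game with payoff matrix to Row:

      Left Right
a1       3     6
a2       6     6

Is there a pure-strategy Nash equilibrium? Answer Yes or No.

Yes

Row minima: a1 → 3, a2 → 6; maximin = 6.
Column maxima: Left → 6, Right → 6; minimax = 6.
maximin = minimax = 6, so a saddle point exists.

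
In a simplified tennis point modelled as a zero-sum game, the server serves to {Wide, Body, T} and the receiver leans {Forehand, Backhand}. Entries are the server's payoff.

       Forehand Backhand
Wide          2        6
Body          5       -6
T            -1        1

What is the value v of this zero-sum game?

Row minima: Wide → 2, Body → -6, T → -1; maximin = 2.
Column maxima: Forehand → 5, Backhand → 6; minimax = 5.
2 ≠ 5, so there is no saddle point; optimal play is mixed.
T is strictly dominated by Wide, so the server never plays it.
On the remaining 2×2 (Wide, Body vs Forehand, Backhand):
Let the server play Wide with probability p. Expected payoff against Forehand: 2p + 5(1−p) = −3p + 5; against Backhand: 6p + (-6)(1−p) = 12p − 6.
Setting these equal: −3p + 5 = 12p − 6 ⇒ −15p = -11 ⇒ p = 11/15, and the value is (-3)·(11/15) + 5 = 14/5.
For the receiver: with q = P(Forehand), equating Wide's and Body's payoffs gives −4q + 6 = 11q − 6 ⇒ q = 4/5.

14/5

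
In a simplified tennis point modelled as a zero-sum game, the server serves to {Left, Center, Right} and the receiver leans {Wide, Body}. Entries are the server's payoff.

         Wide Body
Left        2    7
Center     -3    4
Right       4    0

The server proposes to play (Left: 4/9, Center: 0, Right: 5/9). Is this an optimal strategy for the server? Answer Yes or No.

Yes

Against Wide this mix gives (4/9)·2 + (5/9)·4 = 28/9.
Against Body this mix gives (4/9)·7 + (5/9)·0 = 28/9.
All of the receiver's active replies (Wide, Body) yield 28/9, and no column does worse for the server. The mix makes the receiver indifferent and guarantees 28/9, so it is optimal.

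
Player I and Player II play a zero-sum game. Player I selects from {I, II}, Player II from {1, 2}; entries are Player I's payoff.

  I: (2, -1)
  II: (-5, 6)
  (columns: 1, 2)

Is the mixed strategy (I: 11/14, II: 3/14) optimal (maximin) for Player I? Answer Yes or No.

Yes

Against 1 this mix gives (11/14)·2 + (3/14)·(-5) = 1/2.
Against 2 this mix gives (11/14)·(-1) + (3/14)·6 = 1/2.
All of Player II's active replies (1, 2) yield 1/2, and no column does worse for Player I. The mix makes Player II indifferent and guarantees 1/2, so it is optimal.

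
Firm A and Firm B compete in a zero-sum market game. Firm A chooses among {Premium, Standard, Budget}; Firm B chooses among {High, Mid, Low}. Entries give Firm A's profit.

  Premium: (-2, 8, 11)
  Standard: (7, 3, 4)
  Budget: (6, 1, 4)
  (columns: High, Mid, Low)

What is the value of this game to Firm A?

31/7

Row minima: Premium → -2, Standard → 3, Budget → 1; maximin = 3.
Column maxima: High → 7, Mid → 8, Low → 11; minimax = 7.
3 ≠ 7, so there is no saddle point; optimal play is mixed.
Low is strictly dominated by Mid (it gives Firm A strictly more in every row), so Firm B never plays it.
With Low eliminated, Budget is strictly dominated by Standard (Standard gives Firm A strictly more in every remaining column), so Firm A never plays it.
On the remaining 2×2 (Premium, Standard vs High, Mid):
Let Firm A play Premium with probability p. Expected payoff against High: (-2)p + 7(1−p) = −9p + 7; against Mid: 8p + 3(1−p) = 5p + 3.
Setting these equal: −9p + 7 = 5p + 3 ⇒ −14p = -4 ⇒ p = 2/7, and the value is (-9)·(2/7) + 7 = 31/7.
For Firm B: with q = P(High), equating Premium's and Standard's payoffs gives −10q + 8 = 4q + 3 ⇒ q = 5/14.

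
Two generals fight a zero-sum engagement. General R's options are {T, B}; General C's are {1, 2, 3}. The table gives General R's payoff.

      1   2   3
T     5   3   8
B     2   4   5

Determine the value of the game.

Row minima: T → 3, B → 2; maximin = 3.
Column maxima: 1 → 5, 2 → 4, 3 → 8; minimax = 4.
3 ≠ 4, so there is no saddle point; optimal play is mixed.
3 is strictly dominated by 1 (it gives General R strictly more in every row), so General C never plays it.
On the remaining 2×2 (T, B vs 1, 2):
Let General R play T with probability p. Expected payoff against 1: 5p + 2(1−p) = 3p + 2; against 2: 3p + 4(1−p) = −p + 4.
Setting these equal: 3p + 2 = −p + 4 ⇒ 4p = 2 ⇒ p = 1/2, and the value is (3)·(1/2) + 2 = 7/2.
For General C: with q = P(1), equating T's and B's payoffs gives 2q + 3 = −2q + 4 ⇒ q = 1/4.

7/2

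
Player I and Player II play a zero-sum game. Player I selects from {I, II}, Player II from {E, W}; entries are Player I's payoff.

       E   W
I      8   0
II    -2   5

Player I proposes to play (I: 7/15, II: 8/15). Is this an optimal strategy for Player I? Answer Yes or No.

Yes

Against E this mix gives (7/15)·8 + (8/15)·(-2) = 8/3.
Against W this mix gives (7/15)·0 + (8/15)·5 = 8/3.
All of Player II's active replies (E, W) yield 8/3, and no column does worse for Player I. The mix makes Player II indifferent and guarantees 8/3, so it is optimal.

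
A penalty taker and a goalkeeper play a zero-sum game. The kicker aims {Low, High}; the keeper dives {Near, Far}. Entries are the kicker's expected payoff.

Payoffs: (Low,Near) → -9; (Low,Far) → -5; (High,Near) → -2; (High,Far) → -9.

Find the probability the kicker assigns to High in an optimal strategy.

4/11

Row minima: Low → -9, High → -9; maximin = -9.
Column maxima: Near → -2, Far → -5; minimax = -5.
-9 ≠ -5, so there is no saddle point; optimal play is mixed.
Let the kicker play Low with probability p. Expected payoff against Near: (-9)p + (-2)(1−p) = −7p − 2; against Far: (-5)p + (-9)(1−p) = 4p − 9.
Setting these equal: −7p − 2 = 4p − 9 ⇒ −11p = -7 ⇒ p = 7/11, and the value is (-7)·(7/11) − 2 = -71/11.
For the keeper: with q = P(Near), equating Low's and High's payoffs gives −4q − 5 = 7q − 9 ⇒ q = 4/11.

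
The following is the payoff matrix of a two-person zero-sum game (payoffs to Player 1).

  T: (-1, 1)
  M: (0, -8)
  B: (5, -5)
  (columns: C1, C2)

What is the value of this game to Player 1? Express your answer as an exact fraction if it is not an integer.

0

Row minima: T → -1, M → -8, B → -5; maximin = -1.
Column maxima: C1 → 5, C2 → 1; minimax = 1.
-1 ≠ 1, so there is no saddle point; optimal play is mixed.
M is strictly dominated by B, so Player 1 never plays it.
On the remaining 2×2 (T, B vs C1, C2):
Let Player 1 play T with probability p. Expected payoff against C1: (-1)p + 5(1−p) = −6p + 5; against C2: 1p + (-5)(1−p) = 6p − 5.
Setting these equal: −6p + 5 = 6p − 5 ⇒ −12p = -10 ⇒ p = 5/6, and the value is (-6)·(5/6) + 5 = 0.
For Player 2: with q = P(C1), equating T's and B's payoffs gives −2q + 1 = 10q − 5 ⇒ q = 1/2.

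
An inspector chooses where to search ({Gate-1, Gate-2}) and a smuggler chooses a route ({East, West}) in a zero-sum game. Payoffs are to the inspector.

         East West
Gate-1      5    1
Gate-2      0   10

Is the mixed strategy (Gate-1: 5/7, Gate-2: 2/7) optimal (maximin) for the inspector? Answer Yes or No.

Yes

Against East this mix gives (5/7)·5 + (2/7)·0 = 25/7.
Against West this mix gives (5/7)·1 + (2/7)·10 = 25/7.
All of the smuggler's active replies (East, West) yield 25/7, and no column does worse for the inspector. The mix makes the smuggler indifferent and guarantees 25/7, so it is optimal.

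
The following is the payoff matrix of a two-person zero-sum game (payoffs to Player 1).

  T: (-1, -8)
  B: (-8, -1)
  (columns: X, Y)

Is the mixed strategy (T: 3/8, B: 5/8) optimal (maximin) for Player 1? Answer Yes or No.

No

Against X this mix gives (3/8)·(-1) + (5/8)·(-8) = -43/8.
Against Y this mix gives (3/8)·(-8) + (5/8)·(-1) = -29/8.
Player 2 will play X, holding Player 1 to -43/8. Shifting weight toward the row that does better against X would raise this floor (the equalizing mix achieves -9/2 against both X and Y), so the proposed strategy is not optimal.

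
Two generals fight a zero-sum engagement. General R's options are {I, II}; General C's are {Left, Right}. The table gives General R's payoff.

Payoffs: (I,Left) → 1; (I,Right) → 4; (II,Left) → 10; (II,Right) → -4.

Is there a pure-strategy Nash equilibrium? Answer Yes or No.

No

Row minima: I → 1, II → -4; maximin = 1.
Column maxima: Left → 10, Right → 4; minimax = 4.
1 ≠ 4, so no pure-strategy equilibrium exists.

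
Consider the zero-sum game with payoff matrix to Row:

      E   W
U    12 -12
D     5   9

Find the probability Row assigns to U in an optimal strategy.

1/7

Row minima: U → -12, D → 5; maximin = 5.
Column maxima: E → 12, W → 9; minimax = 9.
5 ≠ 9, so there is no saddle point; optimal play is mixed.
Let Row play U with probability p. Expected payoff against E: 12p + 5(1−p) = 7p + 5; against W: (-12)p + 9(1−p) = −21p + 9.
Setting these equal: 7p + 5 = −21p + 9 ⇒ 28p = 4 ⇒ p = 1/7, and the value is (7)·(1/7) + 5 = 6.
For Column: with q = P(E), equating U's and D's payoffs gives 24q − 12 = −4q + 9 ⇒ q = 3/4.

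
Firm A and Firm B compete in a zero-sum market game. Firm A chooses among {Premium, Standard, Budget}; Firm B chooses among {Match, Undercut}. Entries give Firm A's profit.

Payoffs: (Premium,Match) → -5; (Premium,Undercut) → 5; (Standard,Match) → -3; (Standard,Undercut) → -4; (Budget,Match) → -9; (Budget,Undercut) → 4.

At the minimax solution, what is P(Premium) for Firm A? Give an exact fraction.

Row minima: Premium → -5, Standard → -4, Budget → -9; maximin = -4.
Column maxima: Match → -3, Undercut → 5; minimax = -3.
-4 ≠ -3, so there is no saddle point; optimal play is mixed.
Budget is strictly dominated by Premium, so Firm A never plays it.
On the remaining 2×2 (Premium, Standard vs Match, Undercut):
Let Firm A play Premium with probability p. Expected payoff against Match: (-5)p + (-3)(1−p) = −2p − 3; against Undercut: 5p + (-4)(1−p) = 9p − 4.
Setting these equal: −2p − 3 = 9p − 4 ⇒ −11p = -1 ⇒ p = 1/11, and the value is (-2)·(1/11) − 3 = -35/11.
For Firm B: with q = P(Match), equating Premium's and Standard's payoffs gives −10q + 5 = q − 4 ⇒ q = 9/11.

1/11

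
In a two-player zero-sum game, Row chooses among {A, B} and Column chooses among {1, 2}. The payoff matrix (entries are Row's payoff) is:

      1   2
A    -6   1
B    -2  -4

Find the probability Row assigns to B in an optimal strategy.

7/9

Row minima: A → -6, B → -4; maximin = -4.
Column maxima: 1 → -2, 2 → 1; minimax = -2.
-4 ≠ -2, so there is no saddle point; optimal play is mixed.
Let Row play A with probability p. Expected payoff against 1: (-6)p + (-2)(1−p) = −4p − 2; against 2: 1p + (-4)(1−p) = 5p − 4.
Setting these equal: −4p − 2 = 5p − 4 ⇒ −9p = -2 ⇒ p = 2/9, and the value is (-4)·(2/9) − 2 = -26/9.
For Column: with q = P(1), equating A's and B's payoffs gives −7q + 1 = 2q − 4 ⇒ q = 5/9.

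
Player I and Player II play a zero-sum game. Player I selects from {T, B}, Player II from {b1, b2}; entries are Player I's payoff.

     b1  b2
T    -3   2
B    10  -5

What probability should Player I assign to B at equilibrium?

Row minima: T → -3, B → -5; maximin = -3.
Column maxima: b1 → 10, b2 → 2; minimax = 2.
-3 ≠ 2, so there is no saddle point; optimal play is mixed.
Let Player I play T with probability p. Expected payoff against b1: (-3)p + 10(1−p) = −13p + 10; against b2: 2p + (-5)(1−p) = 7p − 5.
Setting these equal: −13p + 10 = 7p − 5 ⇒ −20p = -15 ⇒ p = 3/4, and the value is (-13)·(3/4) + 10 = 1/4.
For Player II: with q = P(b1), equating T's and B's payoffs gives −5q + 2 = 15q − 5 ⇒ q = 7/20.

1/4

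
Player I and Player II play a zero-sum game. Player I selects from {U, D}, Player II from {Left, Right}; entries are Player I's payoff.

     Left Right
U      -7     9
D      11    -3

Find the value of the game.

13/5

Row minima: U → -7, D → -3; maximin = -3.
Column maxima: Left → 11, Right → 9; minimax = 9.
-3 ≠ 9, so there is no saddle point; optimal play is mixed.
Let Player I play U with probability p. Expected payoff against Left: (-7)p + 11(1−p) = −18p + 11; against Right: 9p + (-3)(1−p) = 12p − 3.
Setting these equal: −18p + 11 = 12p − 3 ⇒ −30p = -14 ⇒ p = 7/15, and the value is (-18)·(7/15) + 11 = 13/5.
For Player II: with q = P(Left), equating U's and D's payoffs gives −16q + 9 = 14q − 3 ⇒ q = 2/5.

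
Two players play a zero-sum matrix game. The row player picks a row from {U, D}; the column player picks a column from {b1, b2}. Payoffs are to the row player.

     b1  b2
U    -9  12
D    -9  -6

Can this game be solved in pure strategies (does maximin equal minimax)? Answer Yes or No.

Row minima: U → -9, D → -9; maximin = -9.
Column maxima: b1 → -9, b2 → 12; minimax = -9.
maximin = minimax = -9, so a saddle point exists.

Yes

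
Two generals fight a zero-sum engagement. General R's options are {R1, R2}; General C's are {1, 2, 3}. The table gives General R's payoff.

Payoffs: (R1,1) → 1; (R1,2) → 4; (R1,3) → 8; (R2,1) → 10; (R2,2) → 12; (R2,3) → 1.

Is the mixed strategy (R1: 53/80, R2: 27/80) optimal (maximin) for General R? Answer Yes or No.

No

Against 1 this mix gives (53/80)·1 + (27/80)·10 = 323/80.
Against 2 this mix gives (53/80)·4 + (27/80)·12 = 67/10.
Against 3 this mix gives (53/80)·8 + (27/80)·1 = 451/80.
General C will play 1, holding General R to 323/80. Shifting weight toward the row that does better against 1 would raise this floor (the equalizing mix achieves 79/16 against both 1 and 3), so the proposed strategy is not optimal.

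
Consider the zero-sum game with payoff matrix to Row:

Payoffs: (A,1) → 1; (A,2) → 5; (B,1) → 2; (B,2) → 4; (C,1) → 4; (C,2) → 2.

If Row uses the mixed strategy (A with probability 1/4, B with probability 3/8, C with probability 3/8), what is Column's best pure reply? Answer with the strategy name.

1

If Column plays 1, Row's expected payoff is (1/4)·1 + (3/8)·2 + (3/8)·4 = 5/2.
If Column plays 2, Row's expected payoff is (1/4)·5 + (3/8)·4 + (3/8)·2 = 7/2.
Column minimizes Row's payoff; the smallest is 5/2, so the best response is 1.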